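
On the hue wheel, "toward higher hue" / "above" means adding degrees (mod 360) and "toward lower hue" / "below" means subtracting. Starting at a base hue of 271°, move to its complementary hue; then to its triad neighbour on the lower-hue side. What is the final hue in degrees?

331°

complement +180°: 271 + 180 = 451 → 451 − 360 = 91°
triadic ↓ −120°: 91 − 120 = -29 → -29 + 360 = 331°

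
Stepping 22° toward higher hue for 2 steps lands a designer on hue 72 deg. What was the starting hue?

28°

2 steps of 22° (toward higher hue) give a net shift of +44°.
Start = end − shift: 72 − 44 = 28°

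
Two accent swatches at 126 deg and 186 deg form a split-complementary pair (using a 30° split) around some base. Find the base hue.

The accents sit 30° either side of the complement, so the complement is their short-arc midpoint on the wheel.
Short-arc midpoint of 126° and 186°: 156°.
Base is 180° from the complement: 156 − 180 = -24 → -24 + 360 = 336°

336°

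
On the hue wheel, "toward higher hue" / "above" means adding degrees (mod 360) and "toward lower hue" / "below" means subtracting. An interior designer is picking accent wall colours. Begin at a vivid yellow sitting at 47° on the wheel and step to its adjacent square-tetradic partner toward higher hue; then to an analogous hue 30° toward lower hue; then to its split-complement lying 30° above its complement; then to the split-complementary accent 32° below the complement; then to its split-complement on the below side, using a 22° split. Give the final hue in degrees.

263°

square ↑ +90°: 47 + 90 = 137°
analog 30° ↓ −30°: 137 − 30 = 107°
split-comp 30° ↑ +210°: 107 + 210 = 317°
split-comp 32° ↓ +148°: 317 + 148 = 465 → 465 − 360 = 105°
split-comp 22° ↓ +158°: 105 + 158 = 263°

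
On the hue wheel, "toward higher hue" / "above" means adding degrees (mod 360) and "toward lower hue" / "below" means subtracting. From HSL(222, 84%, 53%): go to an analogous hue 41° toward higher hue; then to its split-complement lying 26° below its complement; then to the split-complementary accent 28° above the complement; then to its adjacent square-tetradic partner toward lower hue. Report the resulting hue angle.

222 + 41 = 263°   (analog 41° ↑)
263 + 154 = 417 → 417 − 360 = 57°   (split-comp 26° ↓)
57 + 208 = 265°   (split-comp 28° ↑)
265 − 90 = 175°   (square ↓)

175°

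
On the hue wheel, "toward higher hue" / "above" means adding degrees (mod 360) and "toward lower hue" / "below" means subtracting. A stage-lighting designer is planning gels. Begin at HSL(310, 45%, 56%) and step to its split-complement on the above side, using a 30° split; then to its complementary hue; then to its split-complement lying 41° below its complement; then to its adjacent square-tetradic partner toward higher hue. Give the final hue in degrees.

310 + 210 = 520 → 520 − 360 = 160°   (split-comp 30° ↑)
160 + 180 = 340°   (complement)
340 + 139 = 479 → 479 − 360 = 119°   (split-comp 41° ↓)
119 + 90 = 209°   (square ↑)

209°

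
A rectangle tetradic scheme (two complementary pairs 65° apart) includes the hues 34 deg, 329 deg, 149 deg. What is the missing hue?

214°

A rectangular tetradic uses two complementary pairs 65° apart: offsets 0°, 65°, 180°, 245°.
Among {34°, 149°, 329°}, 329° and 149° are a 180° pair.
The remaining hue 34° needs its own complement: 34 + 180 = 214°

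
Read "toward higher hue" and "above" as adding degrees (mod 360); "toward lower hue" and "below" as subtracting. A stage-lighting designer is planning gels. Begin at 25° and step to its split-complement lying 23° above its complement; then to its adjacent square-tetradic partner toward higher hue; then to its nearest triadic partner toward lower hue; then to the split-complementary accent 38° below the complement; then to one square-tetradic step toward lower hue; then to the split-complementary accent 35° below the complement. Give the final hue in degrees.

split-comp 23° ↑ +203°: 25 + 203 = 228°
square ↑ +90°: 228 + 90 = 318°
triadic ↓ −120°: 318 − 120 = 198°
split-comp 38° ↓ +142°: 198 + 142 = 340°
square ↓ −90°: 340 − 90 = 250°
split-comp 35° ↓ +145°: 250 + 145 = 395 → 395 − 360 = 35°

35°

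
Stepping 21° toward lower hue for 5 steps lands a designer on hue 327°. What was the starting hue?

5 steps of 21° (toward lower hue) give a net shift of −105°.
Start = end − shift: 327 + 105 = 432 → 432 − 360 = 72°

72°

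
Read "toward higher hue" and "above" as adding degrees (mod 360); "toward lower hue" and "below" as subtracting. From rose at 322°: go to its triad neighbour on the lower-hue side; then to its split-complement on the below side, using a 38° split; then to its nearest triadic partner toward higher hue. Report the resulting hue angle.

322 − 120 = 202°   (triadic ↓)
202 + 142 = 344°   (split-comp 38° ↓)
344 + 120 = 464 → 464 − 360 = 104°   (triadic ↑)

104°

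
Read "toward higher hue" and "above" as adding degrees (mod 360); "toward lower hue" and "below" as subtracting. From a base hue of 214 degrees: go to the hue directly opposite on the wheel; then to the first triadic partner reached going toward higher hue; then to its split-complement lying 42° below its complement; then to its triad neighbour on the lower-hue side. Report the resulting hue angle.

complement +180°: 214 + 180 = 394 → 394 − 360 = 34°
triadic ↑ +120°: 34 + 120 = 154°
split-comp 42° ↓ +138°: 154 + 138 = 292°
triadic ↓ −120°: 292 − 120 = 172°

172°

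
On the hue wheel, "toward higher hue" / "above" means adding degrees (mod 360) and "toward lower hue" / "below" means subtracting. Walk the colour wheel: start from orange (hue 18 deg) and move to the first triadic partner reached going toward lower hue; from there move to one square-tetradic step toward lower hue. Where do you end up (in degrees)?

18 − 120 = -102 → -102 + 360 = 258°   (triadic ↓)
258 − 90 = 168°   (square ↓)

168°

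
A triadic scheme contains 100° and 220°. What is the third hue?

A triad spaces three hues 120° apart.
The full set is {100°, 220°, 340°}.

340°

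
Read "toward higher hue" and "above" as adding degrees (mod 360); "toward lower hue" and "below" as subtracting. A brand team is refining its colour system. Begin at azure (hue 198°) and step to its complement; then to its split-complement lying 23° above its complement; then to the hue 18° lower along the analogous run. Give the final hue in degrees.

complement +180°: 198 + 180 = 378 → 378 − 360 = 18°
split-comp 23° ↑ +203°: 18 + 203 = 221°
analog 18° ↓ −18°: 221 − 18 = 203°

203°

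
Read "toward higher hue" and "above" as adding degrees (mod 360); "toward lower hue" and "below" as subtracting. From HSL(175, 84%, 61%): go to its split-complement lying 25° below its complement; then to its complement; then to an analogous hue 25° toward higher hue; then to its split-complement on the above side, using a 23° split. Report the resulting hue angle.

+155° (split-comp 25° ↓): 175 + 155 = 330°
+180° (complement): 330 + 180 = 510 → 510 − 360 = 150°
+25° (analog 25° ↑): 150 + 25 = 175°
+203° (split-comp 23° ↑): 175 + 203 = 378 → 378 − 360 = 18°

18°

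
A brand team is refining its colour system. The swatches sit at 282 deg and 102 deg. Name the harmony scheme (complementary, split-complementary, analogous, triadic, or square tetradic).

Sort the hues: 102°, 282°.
Successive gaps around the wheel: 180°, 180°.
Two hues 180° apart are complementary.

complementary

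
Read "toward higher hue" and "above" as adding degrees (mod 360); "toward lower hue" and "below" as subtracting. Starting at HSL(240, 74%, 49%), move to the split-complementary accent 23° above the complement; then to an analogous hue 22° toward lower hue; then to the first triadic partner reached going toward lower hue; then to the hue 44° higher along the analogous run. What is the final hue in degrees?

345°

+203° (split-comp 23° ↑): 240 + 203 = 443 → 443 − 360 = 83°
−22° (analog 22° ↓): 83 − 22 = 61°
−120° (triadic ↓): 61 − 120 = -59 → -59 + 360 = 301°
+44° (analog 44° ↑): 301 + 44 = 345°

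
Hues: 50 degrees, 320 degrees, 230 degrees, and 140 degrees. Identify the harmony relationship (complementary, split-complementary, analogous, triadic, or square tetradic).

square tetradic

Sort the hues: 50°, 140°, 230°, 320°.
Successive gaps around the wheel: 90°, 90°, 90°, 90°.
Four hues every 90° form a square tetradic scheme.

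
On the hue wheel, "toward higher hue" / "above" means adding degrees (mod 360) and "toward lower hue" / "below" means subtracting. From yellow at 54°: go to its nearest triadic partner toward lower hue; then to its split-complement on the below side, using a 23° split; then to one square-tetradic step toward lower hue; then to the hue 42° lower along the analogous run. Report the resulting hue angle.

319°

54 − 120 = -66 → -66 + 360 = 294°   (triadic ↓)
294 + 157 = 451 → 451 − 360 = 91°   (split-comp 23° ↓)
91 − 90 = 1°   (square ↓)
1 − 42 = -41 → -41 + 360 = 319°   (analog 42° ↓)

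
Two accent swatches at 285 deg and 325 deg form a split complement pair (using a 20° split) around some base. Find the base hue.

125°

The accents sit 20° either side of the complement, so the complement is their short-arc midpoint on the wheel.
Short-arc midpoint of 285° and 325°: 305°.
Base is 180° from the complement: 305 − 180 = 125°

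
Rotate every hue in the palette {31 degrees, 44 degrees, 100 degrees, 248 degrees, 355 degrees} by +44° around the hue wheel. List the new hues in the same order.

75°, 88°, 144°, 292°, 39°

31 + 44 = 75°
44 + 44 = 88°
100 + 44 = 144°
248 + 44 = 292°
355 + 44 = 399 → 399 − 360 = 39°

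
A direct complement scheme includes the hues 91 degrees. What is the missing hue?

271°

The complement sits 180° across the wheel.
The full set through 91° is {91°, 271°}.
Given {91°}, the missing hue is 271°.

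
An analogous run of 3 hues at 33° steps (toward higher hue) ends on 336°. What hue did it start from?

270°

2 steps of 33° (toward higher hue) give a net shift of +66°.
Start = end − shift: 336 − 66 = 270°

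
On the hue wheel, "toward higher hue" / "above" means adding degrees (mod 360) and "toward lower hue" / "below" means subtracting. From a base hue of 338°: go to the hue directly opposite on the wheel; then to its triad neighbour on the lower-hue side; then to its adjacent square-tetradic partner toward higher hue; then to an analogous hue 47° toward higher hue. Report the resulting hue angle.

175°

+180° (complement): 338 + 180 = 518 → 518 − 360 = 158°
−120° (triadic ↓): 158 − 120 = 38°
+90° (square ↑): 38 + 90 = 128°
+47° (analog 47° ↑): 128 + 47 = 175°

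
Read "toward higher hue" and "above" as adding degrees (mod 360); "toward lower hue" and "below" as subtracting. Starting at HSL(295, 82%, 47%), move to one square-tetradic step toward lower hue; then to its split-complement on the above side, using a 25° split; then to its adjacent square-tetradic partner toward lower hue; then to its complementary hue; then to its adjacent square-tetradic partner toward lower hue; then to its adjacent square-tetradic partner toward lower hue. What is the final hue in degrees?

320°

square ↓ −90°: 295 − 90 = 205°
split-comp 25° ↑ +205°: 205 + 205 = 410 → 410 − 360 = 50°
square ↓ −90°: 50 − 90 = -40 → -40 + 360 = 320°
complement +180°: 320 + 180 = 500 → 500 − 360 = 140°
square ↓ −90°: 140 − 90 = 50°
square ↓ −90°: 50 − 90 = -40 → -40 + 360 = 320°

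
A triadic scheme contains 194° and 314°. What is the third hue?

74°

A triad spaces three hues 120° apart.
The full set is {74°, 194°, 314°}.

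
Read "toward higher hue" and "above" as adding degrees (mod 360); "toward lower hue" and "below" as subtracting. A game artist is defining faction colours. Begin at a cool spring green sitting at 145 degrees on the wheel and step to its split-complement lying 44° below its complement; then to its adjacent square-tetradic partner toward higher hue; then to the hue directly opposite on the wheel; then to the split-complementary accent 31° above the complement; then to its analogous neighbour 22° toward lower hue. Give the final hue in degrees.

20°

+136° (split-comp 44° ↓): 145 + 136 = 281°
+90° (square ↑): 281 + 90 = 371 → 371 − 360 = 11°
+180° (complement): 11 + 180 = 191°
+211° (split-comp 31° ↑): 191 + 211 = 402 → 402 − 360 = 42°
−22° (analog 22° ↓): 42 − 22 = 20°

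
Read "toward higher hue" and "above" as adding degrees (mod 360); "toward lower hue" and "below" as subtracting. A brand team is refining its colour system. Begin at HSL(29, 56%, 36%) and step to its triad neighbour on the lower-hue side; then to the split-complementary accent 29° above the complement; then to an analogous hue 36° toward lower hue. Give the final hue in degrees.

−120° (triadic ↓): 29 − 120 = -91 → -91 + 360 = 269°
+209° (split-comp 29° ↑): 269 + 209 = 478 → 478 − 360 = 118°
−36° (analog 36° ↓): 118 − 36 = 82°

82°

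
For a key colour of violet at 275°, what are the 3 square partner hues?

5°, 95°, 185°

275 + 90 = 365 → 365 − 360 = 5°
275 + 180 = 455 → 455 − 360 = 95°
275 + 270 = 545 → 545 − 360 = 185°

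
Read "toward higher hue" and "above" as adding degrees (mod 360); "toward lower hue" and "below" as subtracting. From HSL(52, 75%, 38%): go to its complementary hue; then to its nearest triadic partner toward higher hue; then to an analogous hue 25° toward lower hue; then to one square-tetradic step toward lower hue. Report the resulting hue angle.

+180° (complement): 52 + 180 = 232°
+120° (triadic ↑): 232 + 120 = 352°
−25° (analog 25° ↓): 352 − 25 = 327°
−90° (square ↓): 327 − 90 = 237°

237°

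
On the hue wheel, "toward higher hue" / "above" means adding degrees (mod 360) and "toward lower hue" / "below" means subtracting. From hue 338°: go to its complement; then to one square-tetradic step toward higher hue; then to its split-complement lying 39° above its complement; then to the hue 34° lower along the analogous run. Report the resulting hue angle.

73°

+180° (complement): 338 + 180 = 518 → 518 − 360 = 158°
+90° (square ↑): 158 + 90 = 248°
+219° (split-comp 39° ↑): 248 + 219 = 467 → 467 − 360 = 107°
−34° (analog 34° ↓): 107 − 34 = 73°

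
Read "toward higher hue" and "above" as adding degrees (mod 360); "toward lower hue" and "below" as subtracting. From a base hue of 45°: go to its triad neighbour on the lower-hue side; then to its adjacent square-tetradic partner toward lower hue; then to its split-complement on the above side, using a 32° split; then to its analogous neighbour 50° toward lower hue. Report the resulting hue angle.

−120° (triadic ↓): 45 − 120 = -75 → -75 + 360 = 285°
−90° (square ↓): 285 − 90 = 195°
+212° (split-comp 32° ↑): 195 + 212 = 407 → 407 − 360 = 47°
−50° (analog 50° ↓): 47 − 50 = -3 → -3 + 360 = 357°

357°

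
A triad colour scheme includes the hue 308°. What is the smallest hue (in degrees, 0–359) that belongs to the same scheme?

A triad places three hues 120° apart.
The full set through 308° is {68°, 188°, 308°}.

68°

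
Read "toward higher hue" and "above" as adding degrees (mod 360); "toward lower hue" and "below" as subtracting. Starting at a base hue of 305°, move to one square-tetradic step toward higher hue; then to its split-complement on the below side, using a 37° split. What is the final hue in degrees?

305 + 90 = 395 → 395 − 360 = 35°   (square ↑)
35 + 143 = 178°   (split-comp 37° ↓)

178°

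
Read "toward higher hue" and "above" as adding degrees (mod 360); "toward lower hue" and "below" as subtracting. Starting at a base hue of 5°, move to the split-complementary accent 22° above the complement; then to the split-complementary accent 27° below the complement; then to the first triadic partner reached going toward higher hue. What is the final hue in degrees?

120°

split-comp 22° ↑ +202°: 5 + 202 = 207°
split-comp 27° ↓ +153°: 207 + 153 = 360 → 360 − 360 = 0°
triadic ↑ +120°: 0 + 120 = 120°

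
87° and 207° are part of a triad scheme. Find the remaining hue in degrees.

A triad places three hues 120° apart.
The full set through 87° is {87°, 207°, 327°}.
Given {87°, 207°}, the missing hue is 327°.

327°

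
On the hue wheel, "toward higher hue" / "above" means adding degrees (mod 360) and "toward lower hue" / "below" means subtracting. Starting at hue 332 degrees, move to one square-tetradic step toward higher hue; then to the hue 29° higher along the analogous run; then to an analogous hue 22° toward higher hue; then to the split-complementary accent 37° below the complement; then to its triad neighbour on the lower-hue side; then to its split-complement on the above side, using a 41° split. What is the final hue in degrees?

357°

332 + 90 = 422 → 422 − 360 = 62°   (square ↑)
62 + 29 = 91°   (analog 29° ↑)
91 + 22 = 113°   (analog 22° ↑)
113 + 143 = 256°   (split-comp 37° ↓)
256 − 120 = 136°   (triadic ↓)
136 + 221 = 357°   (split-comp 41° ↑)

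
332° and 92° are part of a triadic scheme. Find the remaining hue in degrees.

212°

A triad places three hues 120° apart.
The full set through 92° is {92°, 212°, 332°}.
Given {92°, 332°}, the missing hue is 212°.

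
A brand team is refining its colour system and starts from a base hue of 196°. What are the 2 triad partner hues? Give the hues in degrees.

A triad places three hues 120° apart.
196 + 120 = 316°
196 + 240 = 436 → 436 − 360 = 76°

316° and 76°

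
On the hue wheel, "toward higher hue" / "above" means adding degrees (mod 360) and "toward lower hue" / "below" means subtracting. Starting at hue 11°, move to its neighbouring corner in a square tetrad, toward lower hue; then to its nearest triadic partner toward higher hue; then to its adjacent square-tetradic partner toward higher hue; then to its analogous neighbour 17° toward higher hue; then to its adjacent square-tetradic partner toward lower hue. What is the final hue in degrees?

58°

−90° (square ↓): 11 − 90 = -79 → -79 + 360 = 281°
+120° (triadic ↑): 281 + 120 = 401 → 401 − 360 = 41°
+90° (square ↑): 41 + 90 = 131°
+17° (analog 17° ↑): 131 + 17 = 148°
−90° (square ↓): 148 − 90 = 58°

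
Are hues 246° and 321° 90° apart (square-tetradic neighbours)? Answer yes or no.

Angular distance: |246 − 321| = 75 = 75°.
90° apart (square-tetradic neighbours) requires 90°.

no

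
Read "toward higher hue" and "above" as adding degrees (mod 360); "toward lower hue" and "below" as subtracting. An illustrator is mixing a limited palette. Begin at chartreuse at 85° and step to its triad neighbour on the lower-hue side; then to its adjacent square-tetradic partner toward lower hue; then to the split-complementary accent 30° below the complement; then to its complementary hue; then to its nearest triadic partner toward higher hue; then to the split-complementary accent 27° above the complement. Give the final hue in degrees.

triadic ↓ −120°: 85 − 120 = -35 → -35 + 360 = 325°
square ↓ −90°: 325 − 90 = 235°
split-comp 30° ↓ +150°: 235 + 150 = 385 → 385 − 360 = 25°
complement +180°: 25 + 180 = 205°
triadic ↑ +120°: 205 + 120 = 325°
split-comp 27° ↑ +207°: 325 + 207 = 532 → 532 − 360 = 172°

172°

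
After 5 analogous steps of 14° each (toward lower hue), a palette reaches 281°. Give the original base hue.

5 steps of 14° (toward lower hue) give a net shift of −70°.
Start = end − shift: 281 + 70 = 351°

351°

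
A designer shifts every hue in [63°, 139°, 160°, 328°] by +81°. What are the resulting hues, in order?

63 + 81 = 144°
139 + 81 = 220°
160 + 81 = 241°
328 + 81 = 409 → 409 − 360 = 49°

144°, 220°, 241°, 49°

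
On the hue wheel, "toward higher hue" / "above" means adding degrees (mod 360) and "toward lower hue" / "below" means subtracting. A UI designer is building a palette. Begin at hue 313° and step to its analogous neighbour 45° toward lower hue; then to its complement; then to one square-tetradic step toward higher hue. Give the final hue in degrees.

178°

analog 45° ↓ −45°: 313 − 45 = 268°
complement +180°: 268 + 180 = 448 → 448 − 360 = 88°
square ↑ +90°: 88 + 90 = 178°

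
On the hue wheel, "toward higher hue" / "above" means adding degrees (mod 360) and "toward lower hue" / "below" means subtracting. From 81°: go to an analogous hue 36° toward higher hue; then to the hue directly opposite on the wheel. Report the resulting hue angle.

analog 36° ↑ +36°: 81 + 36 = 117°
complement +180°: 117 + 180 = 297°

297°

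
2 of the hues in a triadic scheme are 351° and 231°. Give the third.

A triad places three hues 120° apart.
The full set through 231° is {111°, 231°, 351°}.
Given {231°, 351°}, the missing hue is 111°.

111°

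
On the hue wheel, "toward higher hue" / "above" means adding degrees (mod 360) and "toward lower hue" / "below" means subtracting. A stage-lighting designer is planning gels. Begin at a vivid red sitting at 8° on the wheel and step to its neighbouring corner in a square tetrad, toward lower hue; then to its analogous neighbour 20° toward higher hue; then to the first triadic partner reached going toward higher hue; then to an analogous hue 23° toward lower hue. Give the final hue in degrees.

square ↓ −90°: 8 − 90 = -82 → -82 + 360 = 278°
analog 20° ↑ +20°: 278 + 20 = 298°
triadic ↑ +120°: 298 + 120 = 418 → 418 − 360 = 58°
analog 23° ↓ −23°: 58 − 23 = 35°

35°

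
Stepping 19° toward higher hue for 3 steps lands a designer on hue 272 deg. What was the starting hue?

215°

3 steps of 19° (toward higher hue) give a net shift of +57°.
Start = end − shift: 272 − 57 = 215°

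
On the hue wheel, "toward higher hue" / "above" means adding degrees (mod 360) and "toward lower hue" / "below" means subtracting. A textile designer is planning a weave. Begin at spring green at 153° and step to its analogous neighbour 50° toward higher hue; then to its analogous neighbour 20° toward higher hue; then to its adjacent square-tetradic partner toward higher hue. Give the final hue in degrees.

313°

analog 50° ↑ +50°: 153 + 50 = 203°
analog 20° ↑ +20°: 203 + 20 = 223°
square ↑ +90°: 223 + 90 = 313°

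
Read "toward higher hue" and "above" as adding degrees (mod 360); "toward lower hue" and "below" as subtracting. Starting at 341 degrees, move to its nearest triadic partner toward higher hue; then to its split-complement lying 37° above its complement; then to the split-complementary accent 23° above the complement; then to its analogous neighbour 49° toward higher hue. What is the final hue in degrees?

210°

341 + 120 = 461 → 461 − 360 = 101°   (triadic ↑)
101 + 217 = 318°   (split-comp 37° ↑)
318 + 203 = 521 → 521 − 360 = 161°   (split-comp 23° ↑)
161 + 49 = 210°   (analog 49° ↑)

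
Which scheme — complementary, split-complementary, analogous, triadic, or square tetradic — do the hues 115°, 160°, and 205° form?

analogous

Sort the hues: 115°, 160°, 205°.
Successive gaps around the wheel: 45°, 45°, 270°.
A run of hues at equal small steps (45°) with one large closing gap is an analogous group.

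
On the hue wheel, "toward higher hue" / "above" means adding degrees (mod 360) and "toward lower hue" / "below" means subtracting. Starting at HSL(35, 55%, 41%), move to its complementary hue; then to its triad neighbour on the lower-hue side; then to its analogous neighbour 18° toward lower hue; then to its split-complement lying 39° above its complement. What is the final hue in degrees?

+180° (complement): 35 + 180 = 215°
−120° (triadic ↓): 215 − 120 = 95°
−18° (analog 18° ↓): 95 − 18 = 77°
+219° (split-comp 39° ↑): 77 + 219 = 296°

296°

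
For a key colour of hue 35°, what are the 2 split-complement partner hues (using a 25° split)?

Split-complementary hues sit 25° either side of the complement.
Complement of 35°: 35 + 180 = 215°
215 − 25 = 190°
215 + 25 = 240°

190° and 240°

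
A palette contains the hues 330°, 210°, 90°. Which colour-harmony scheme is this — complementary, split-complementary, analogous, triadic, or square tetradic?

Sort the hues: 90°, 210°, 330°.
Successive gaps around the wheel: 120°, 120°, 120°.
Three hues equally spaced 120° apart form a triad.

triadic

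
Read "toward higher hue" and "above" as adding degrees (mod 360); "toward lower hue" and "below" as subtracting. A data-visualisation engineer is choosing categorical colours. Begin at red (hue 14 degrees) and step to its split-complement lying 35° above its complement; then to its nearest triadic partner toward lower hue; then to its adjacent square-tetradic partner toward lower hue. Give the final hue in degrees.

19°

split-comp 35° ↑ +215°: 14 + 215 = 229°
triadic ↓ −120°: 229 − 120 = 109°
square ↓ −90°: 109 − 90 = 19°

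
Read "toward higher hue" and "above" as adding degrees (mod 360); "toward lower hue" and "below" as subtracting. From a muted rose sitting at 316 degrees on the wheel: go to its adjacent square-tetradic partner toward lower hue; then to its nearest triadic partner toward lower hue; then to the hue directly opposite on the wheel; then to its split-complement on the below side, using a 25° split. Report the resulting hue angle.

81°

square ↓ −90°: 316 − 90 = 226°
triadic ↓ −120°: 226 − 120 = 106°
complement +180°: 106 + 180 = 286°
split-comp 25° ↓ +155°: 286 + 155 = 441 → 441 − 360 = 81°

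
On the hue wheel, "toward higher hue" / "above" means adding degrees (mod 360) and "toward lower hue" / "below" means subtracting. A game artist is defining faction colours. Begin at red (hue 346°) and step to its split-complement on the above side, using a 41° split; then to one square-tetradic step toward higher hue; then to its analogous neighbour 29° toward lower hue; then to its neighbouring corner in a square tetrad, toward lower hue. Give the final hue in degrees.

178°

346 + 221 = 567 → 567 − 360 = 207°   (split-comp 41° ↑)
207 + 90 = 297°   (square ↑)
297 − 29 = 268°   (analog 29° ↓)
268 − 90 = 178°   (square ↓)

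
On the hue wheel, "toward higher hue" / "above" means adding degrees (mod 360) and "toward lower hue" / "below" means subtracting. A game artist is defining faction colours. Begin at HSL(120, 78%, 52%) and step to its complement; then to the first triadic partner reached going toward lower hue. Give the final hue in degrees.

180°

120 + 180 = 300°   (complement)
300 − 120 = 180°   (triadic ↓)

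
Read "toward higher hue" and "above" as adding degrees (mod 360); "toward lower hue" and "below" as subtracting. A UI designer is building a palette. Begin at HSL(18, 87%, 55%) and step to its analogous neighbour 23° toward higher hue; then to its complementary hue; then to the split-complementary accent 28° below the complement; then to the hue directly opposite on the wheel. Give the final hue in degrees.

analog 23° ↑ +23°: 18 + 23 = 41°
complement +180°: 41 + 180 = 221°
split-comp 28° ↓ +152°: 221 + 152 = 373 → 373 − 360 = 13°
complement +180°: 13 + 180 = 193°

193°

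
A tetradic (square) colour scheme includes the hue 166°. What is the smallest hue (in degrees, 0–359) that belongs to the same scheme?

76°

A square tetradic scheme places four hues every 90°.
The full set through 166° is {76°, 166°, 256°, 346°}.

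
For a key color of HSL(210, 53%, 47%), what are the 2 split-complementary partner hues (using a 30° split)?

0° and 60°

Split-complementary hues sit 30° either side of the complement.
Complement of 210 deg: 210 + 180 = 390 → 390 − 360 = 30°
30 − 30 = 0°
30 + 30 = 60°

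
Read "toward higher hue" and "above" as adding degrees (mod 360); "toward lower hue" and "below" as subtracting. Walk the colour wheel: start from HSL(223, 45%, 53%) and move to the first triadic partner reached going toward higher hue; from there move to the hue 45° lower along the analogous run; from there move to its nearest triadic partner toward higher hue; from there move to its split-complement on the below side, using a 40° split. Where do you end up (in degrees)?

223 + 120 = 343°   (triadic ↑)
343 − 45 = 298°   (analog 45° ↓)
298 + 120 = 418 → 418 − 360 = 58°   (triadic ↑)
58 + 140 = 198°   (split-comp 40° ↓)

198°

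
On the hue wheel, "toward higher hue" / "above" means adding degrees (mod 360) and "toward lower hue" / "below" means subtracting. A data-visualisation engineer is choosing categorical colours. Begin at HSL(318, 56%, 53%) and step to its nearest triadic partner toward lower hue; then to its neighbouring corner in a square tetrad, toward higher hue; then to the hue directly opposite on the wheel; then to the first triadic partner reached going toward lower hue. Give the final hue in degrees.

318 − 120 = 198°   (triadic ↓)
198 + 90 = 288°   (square ↑)
288 + 180 = 468 → 468 − 360 = 108°   (complement)
108 − 120 = -12 → -12 + 360 = 348°   (triadic ↓)

348°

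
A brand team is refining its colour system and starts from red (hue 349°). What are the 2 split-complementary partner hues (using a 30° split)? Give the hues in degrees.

Split-complementary hues sit 30° either side of the complement.
Complement of 349°: 349 + 180 = 529 → 529 − 360 = 169°
169 − 30 = 139°
169 + 30 = 199°

139° and 199°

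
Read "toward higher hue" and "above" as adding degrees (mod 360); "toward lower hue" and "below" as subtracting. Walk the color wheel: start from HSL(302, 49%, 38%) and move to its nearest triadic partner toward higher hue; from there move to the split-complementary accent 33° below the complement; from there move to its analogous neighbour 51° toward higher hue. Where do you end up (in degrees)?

260°

+120° (triadic ↑): 302 + 120 = 422 → 422 − 360 = 62°
+147° (split-comp 33° ↓): 62 + 147 = 209°
+51° (analog 51° ↑): 209 + 51 = 260°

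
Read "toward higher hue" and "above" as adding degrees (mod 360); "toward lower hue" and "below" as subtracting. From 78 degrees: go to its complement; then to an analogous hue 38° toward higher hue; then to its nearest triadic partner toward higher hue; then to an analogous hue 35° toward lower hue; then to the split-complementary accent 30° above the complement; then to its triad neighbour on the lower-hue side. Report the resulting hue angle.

111°

complement +180°: 78 + 180 = 258°
analog 38° ↑ +38°: 258 + 38 = 296°
triadic ↑ +120°: 296 + 120 = 416 → 416 − 360 = 56°
analog 35° ↓ −35°: 56 − 35 = 21°
split-comp 30° ↑ +210°: 21 + 210 = 231°
triadic ↓ −120°: 231 − 120 = 111°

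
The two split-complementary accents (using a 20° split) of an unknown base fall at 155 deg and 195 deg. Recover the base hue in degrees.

355°

The accents sit 20° either side of the complement, so the complement is their short-arc midpoint on the wheel.
Short-arc midpoint of 155° and 195°: 175°.
Base is 180° from the complement: 175 − 180 = -5 → -5 + 360 = 355°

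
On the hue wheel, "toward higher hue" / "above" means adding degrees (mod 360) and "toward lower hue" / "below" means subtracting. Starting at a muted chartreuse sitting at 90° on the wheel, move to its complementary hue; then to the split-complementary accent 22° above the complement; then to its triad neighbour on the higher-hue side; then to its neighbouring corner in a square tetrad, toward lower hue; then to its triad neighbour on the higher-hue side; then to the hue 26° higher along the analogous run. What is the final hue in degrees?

+180° (complement): 90 + 180 = 270°
+202° (split-comp 22° ↑): 270 + 202 = 472 → 472 − 360 = 112°
+120° (triadic ↑): 112 + 120 = 232°
−90° (square ↓): 232 − 90 = 142°
+120° (triadic ↑): 142 + 120 = 262°
+26° (analog 26° ↑): 262 + 26 = 288°

288°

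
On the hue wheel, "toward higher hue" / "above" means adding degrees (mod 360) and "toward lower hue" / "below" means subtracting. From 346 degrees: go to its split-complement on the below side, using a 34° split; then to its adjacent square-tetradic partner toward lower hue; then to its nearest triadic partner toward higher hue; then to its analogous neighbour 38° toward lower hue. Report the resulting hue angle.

124°

346 + 146 = 492 → 492 − 360 = 132°   (split-comp 34° ↓)
132 − 90 = 42°   (square ↓)
42 + 120 = 162°   (triadic ↑)
162 − 38 = 124°   (analog 38° ↓)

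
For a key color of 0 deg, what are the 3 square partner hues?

A square tetradic scheme places four hues every 90°.
0 + 90 = 90°
0 + 180 = 180°
0 + 270 = 270°

90°, 180°, and 270°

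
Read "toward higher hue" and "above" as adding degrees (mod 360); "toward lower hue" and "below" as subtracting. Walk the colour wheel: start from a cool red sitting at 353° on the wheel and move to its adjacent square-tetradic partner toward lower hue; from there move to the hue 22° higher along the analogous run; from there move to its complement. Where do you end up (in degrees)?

353 − 90 = 263°   (square ↓)
263 + 22 = 285°   (analog 22° ↑)
285 + 180 = 465 → 465 − 360 = 105°   (complement)

105°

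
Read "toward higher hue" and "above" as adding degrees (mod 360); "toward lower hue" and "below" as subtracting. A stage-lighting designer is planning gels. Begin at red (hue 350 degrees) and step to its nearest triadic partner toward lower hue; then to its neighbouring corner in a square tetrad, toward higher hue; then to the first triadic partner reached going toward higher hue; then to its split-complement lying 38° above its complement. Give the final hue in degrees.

298°

350 − 120 = 230°   (triadic ↓)
230 + 90 = 320°   (square ↑)
320 + 120 = 440 → 440 − 360 = 80°   (triadic ↑)
80 + 218 = 298°   (split-comp 38° ↑)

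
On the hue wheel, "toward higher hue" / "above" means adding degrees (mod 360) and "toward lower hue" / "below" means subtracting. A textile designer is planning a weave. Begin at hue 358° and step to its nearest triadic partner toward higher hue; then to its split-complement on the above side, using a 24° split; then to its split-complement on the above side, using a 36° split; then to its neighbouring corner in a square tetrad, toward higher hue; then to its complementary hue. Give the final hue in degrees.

triadic ↑ +120°: 358 + 120 = 478 → 478 − 360 = 118°
split-comp 24° ↑ +204°: 118 + 204 = 322°
split-comp 36° ↑ +216°: 322 + 216 = 538 → 538 − 360 = 178°
square ↑ +90°: 178 + 90 = 268°
complement +180°: 268 + 180 = 448 → 448 − 360 = 88°

88°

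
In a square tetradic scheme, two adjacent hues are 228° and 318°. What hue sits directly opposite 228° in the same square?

48°

A square tetradic scheme places four hues 90° apart; opposite corners are 180° apart.
228 + 180 = 408 → 408 − 360 = 48°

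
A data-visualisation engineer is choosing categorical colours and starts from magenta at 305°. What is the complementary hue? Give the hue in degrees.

The complement sits 180° across the wheel.
305 + 180 = 485 → 485 − 360 = 125°

125°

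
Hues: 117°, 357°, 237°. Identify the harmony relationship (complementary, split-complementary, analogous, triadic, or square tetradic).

Sort the hues: 117°, 237°, 357°.
Successive gaps around the wheel: 120°, 120°, 120°.
Three hues equally spaced 120° apart form a triad.

triadic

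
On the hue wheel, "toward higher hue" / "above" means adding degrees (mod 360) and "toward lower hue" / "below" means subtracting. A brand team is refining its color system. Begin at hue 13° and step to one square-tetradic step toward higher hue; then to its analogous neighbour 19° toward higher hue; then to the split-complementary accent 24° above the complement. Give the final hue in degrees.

13 + 90 = 103°   (square ↑)
103 + 19 = 122°   (analog 19° ↑)
122 + 204 = 326°   (split-comp 24° ↑)

326°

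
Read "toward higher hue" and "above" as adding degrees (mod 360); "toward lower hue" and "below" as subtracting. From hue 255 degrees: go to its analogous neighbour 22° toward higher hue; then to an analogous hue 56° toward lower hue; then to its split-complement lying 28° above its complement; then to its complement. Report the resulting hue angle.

249°

+22° (analog 22° ↑): 255 + 22 = 277°
−56° (analog 56° ↓): 277 − 56 = 221°
+208° (split-comp 28° ↑): 221 + 208 = 429 → 429 − 360 = 69°
+180° (complement): 69 + 180 = 249°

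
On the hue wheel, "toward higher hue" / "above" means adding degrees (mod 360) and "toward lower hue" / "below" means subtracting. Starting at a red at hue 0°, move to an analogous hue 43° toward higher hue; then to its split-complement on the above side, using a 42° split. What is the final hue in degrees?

265°

analog 43° ↑ +43°: 0 + 43 = 43°
split-comp 42° ↑ +222°: 43 + 222 = 265°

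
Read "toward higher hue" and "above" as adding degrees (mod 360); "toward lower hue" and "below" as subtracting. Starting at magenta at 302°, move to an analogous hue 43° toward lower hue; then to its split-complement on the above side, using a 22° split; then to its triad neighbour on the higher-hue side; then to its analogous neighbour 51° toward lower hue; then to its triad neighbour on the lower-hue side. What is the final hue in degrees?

analog 43° ↓ −43°: 302 − 43 = 259°
split-comp 22° ↑ +202°: 259 + 202 = 461 → 461 − 360 = 101°
triadic ↑ +120°: 101 + 120 = 221°
analog 51° ↓ −51°: 221 − 51 = 170°
triadic ↓ −120°: 170 − 120 = 50°

50°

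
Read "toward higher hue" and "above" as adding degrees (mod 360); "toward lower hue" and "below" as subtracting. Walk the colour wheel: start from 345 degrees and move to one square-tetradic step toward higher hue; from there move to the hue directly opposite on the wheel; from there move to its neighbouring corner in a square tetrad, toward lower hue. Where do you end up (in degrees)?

square ↑ +90°: 345 + 90 = 435 → 435 − 360 = 75°
complement +180°: 75 + 180 = 255°
square ↓ −90°: 255 − 90 = 165°

165°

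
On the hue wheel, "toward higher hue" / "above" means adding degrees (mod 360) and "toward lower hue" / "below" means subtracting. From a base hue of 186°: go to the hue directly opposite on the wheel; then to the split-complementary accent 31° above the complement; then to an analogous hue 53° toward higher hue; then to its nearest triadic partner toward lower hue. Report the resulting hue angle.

150°

+180° (complement): 186 + 180 = 366 → 366 − 360 = 6°
+211° (split-comp 31° ↑): 6 + 211 = 217°
+53° (analog 53° ↑): 217 + 53 = 270°
−120° (triadic ↓): 270 − 120 = 150°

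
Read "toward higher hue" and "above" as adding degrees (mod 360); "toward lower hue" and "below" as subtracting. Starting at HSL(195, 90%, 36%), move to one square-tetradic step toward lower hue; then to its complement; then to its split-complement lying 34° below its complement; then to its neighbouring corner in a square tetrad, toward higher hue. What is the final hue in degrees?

195 − 90 = 105°   (square ↓)
105 + 180 = 285°   (complement)
285 + 146 = 431 → 431 − 360 = 71°   (split-comp 34° ↓)
71 + 90 = 161°   (square ↑)

161°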